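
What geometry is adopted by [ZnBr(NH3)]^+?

linear

Summing ligand charges against the +1 overall charge gives an oxidation state of +2 for zinc.
Group 12 minus oxidation state 2 gives a d¹⁰ configuration.
Coordination number: 2.
A d¹⁰ ion with only two ligands adopts a linear arrangement (sp hybridisation; no CFSE preference).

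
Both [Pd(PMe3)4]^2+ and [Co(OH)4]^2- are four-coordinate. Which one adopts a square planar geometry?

[Pd(PMe3)4]^2+

For [Pd(PMe3)4]^2+: Summing ligand charges against the +2 overall charge gives an oxidation state of +2 for palladium. Palladium is a group-10 element; Pd(II) is therefore d⁸. A 4d d⁸ ion has a large crystal-field splitting; square planar leaves the high-energy d_{x²−y²} orbital empty and maximises CFSE. → square planar.
For [Co(OH)4]^2-: Ligand charges: each hydroxide is −1. With an overall charge of −2 the cobalt centre must be in the +2 oxidation state. Co sits in group 9, so the d-electron count is 9 − 2 = 7. For a high-spin 3d d⁷ ion with weak-field ligands the small Δₜ gives little square-planar CFSE advantage, so four ligands adopt the sterically favoured tetrahedral geometry. → tetrahedral.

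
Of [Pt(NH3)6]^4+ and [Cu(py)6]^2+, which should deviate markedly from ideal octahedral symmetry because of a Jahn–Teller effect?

[Pt(NH3)6]^4+: Summing ligand charges against the +4 overall charge gives an oxidation state of +4 for platinum. Pt sits in group 10, so the d-electron count is 10 − 4 = 6. A 5d ion has a large Δₒ and is invariably low-spin. The d⁶ configuration leaves the e_g set evenly filled (or empty) — no strong Jahn–Teller driving force.
[Cu(py)6]^2+: Pyridine is neutral; balancing the +2 overall charge requires Cu(II). Group 11 minus oxidation state 2 gives a d⁹ configuration. The t₂g⁶e_g³ configuration has an unevenly filled e_g set; the Jahn–Teller theorem predicts a tetragonal distortion (typically axial elongation) to lift the degeneracy.

[Cu(py)6]^2+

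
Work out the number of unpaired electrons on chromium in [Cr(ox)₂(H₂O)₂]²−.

Each oxalate is −2; water is neutral; balancing the −2 overall charge requires Cr(II).
Group 6 minus oxidation state 2 gives a d⁴ configuration.
Counting donor atoms: 2×oxalate (bidentate) → 4 donors; 2×water (monodentate) → 2 donors. Coordination number = 6.
The spin state decides the count: Oxalate is a weak-field ligand for a first-row metal, so the complex is high-spin.
An octahedral high-spin d⁴ ion is t₂g³e_g¹, giving 4 unpaired electrons.

4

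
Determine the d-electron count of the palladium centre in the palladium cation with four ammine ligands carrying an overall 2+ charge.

Ammonia is neutral; balancing the +2 overall charge requires Pd(II).
Pd sits in group 10, so the d-electron count is 10 − 2 = 8.

d8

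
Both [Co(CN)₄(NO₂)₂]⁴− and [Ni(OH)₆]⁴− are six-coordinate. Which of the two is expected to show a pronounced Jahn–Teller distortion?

[Co(CN)₄(NO₂)₂]⁴−

[Co(CN)₄(NO₂)₂]⁴−: Summing ligand charges against the −4 overall charge gives an oxidation state of +2 for cobalt. Co sits in group 9, so the d-electron count is 9 − 2 = 7. Cyanide and nitro (N-bound nitrite) are strong-field ligands (high in the spectrochemical series) for a first-row metal, so the complex is low-spin. The t₂g⁶e_g¹ (low-spin) configuration has an unevenly filled e_g set; the Jahn–Teller theorem predicts a tetragonal distortion (typically axial elongation) to lift the degeneracy.
[Ni(OH)₆]⁴−: Ligand charges: each hydroxide is −1. With an overall charge of −4 the nickel centre must be in the +2 oxidation state. Group 10 minus oxidation state 2 gives a d⁸ configuration. The d⁸ configuration leaves the e_g set evenly filled (or empty) — no strong Jahn–Teller driving force.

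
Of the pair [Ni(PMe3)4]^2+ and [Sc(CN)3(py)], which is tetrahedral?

For [Ni(PMe3)4]^2+: Trimethylphosphine is neutral; balancing the +2 overall charge requires Ni(II). Nickel is a group-10 element; Ni(II) is therefore d⁸. Trimethylphosphine is a strong-field ligand (high in the spectrochemical series). A 3d d⁸ ion with strong-field ligands gains enough CFSE to favour square planar over tetrahedral. → square planar.
For [Sc(CN)3(py)]: Summing ligand charges against the 0 overall charge gives an oxidation state of +3 for scandium. Sc sits in group 3, so the d-electron count is 3 − 3 = 0. A d⁰ ion has no crystal-field stabilisation preference between square planar and tetrahedral, so four ligands adopt the sterically favoured tetrahedral geometry. → tetrahedral.

[Sc(CN)3(py)]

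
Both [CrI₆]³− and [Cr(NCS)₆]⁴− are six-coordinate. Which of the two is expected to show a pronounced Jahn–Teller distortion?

[CrI₆]³−: Summing ligand charges against the −3 overall charge gives an oxidation state of +3 for chromium. Group 6 minus oxidation state 3 gives a d³ configuration. The d³ configuration leaves the e_g set evenly filled (or empty) — no strong Jahn–Teller driving force.
[Cr(NCS)₆]⁴−: Ligand charges: each isothiocyanate is −1. With an overall charge of −4 the chromium centre must be in the +2 oxidation state. Chromium is a group-6 element; Cr(II) is therefore d⁴. Isothiocyanate is a weak-field ligand for a first-row metal, so the complex is high-spin. The t₂g³e_g¹ (high-spin) configuration has an unevenly filled e_g set; the Jahn–Teller theorem predicts a tetragonal distortion (typically axial elongation) to lift the degeneracy.

[Cr(NCS)₆]⁴−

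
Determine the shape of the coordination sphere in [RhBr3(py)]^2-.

square planar

Ligand charges: each bromide is −1; pyridine is neutral. With an overall charge of −2 the rhodium centre must be in the +1 oxidation state.
Group 9 minus oxidation state 1 gives a d⁸ configuration.
Coordination number: 4.
A 4d d⁸ ion has a large crystal-field splitting; square planar leaves the high-energy d_{x²−y²} orbital empty and maximises CFSE.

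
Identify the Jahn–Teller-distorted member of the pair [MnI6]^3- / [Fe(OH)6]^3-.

[MnI6]^3-

[MnI6]^3-: Ligand charges: each iodide is −1. With an overall charge of −3 the manganese centre must be in the +3 oxidation state. Group 7 minus oxidation state 3 gives a d⁴ configuration. Iodide is a weak-field ligand for a first-row metal, so the complex is high-spin. The t₂g³e_g¹ (high-spin) configuration has an unevenly filled e_g set; the Jahn–Teller theorem predicts a tetragonal distortion (typically axial elongation) to lift the degeneracy.
[Fe(OH)6]^3-: Each hydroxide is −1; balancing the −3 overall charge requires Fe(III). Group 8 minus oxidation state 3 gives a d⁵ configuration. Hydroxide is a weak-field ligand for a first-row metal, so the complex is high-spin. The d⁵ configuration leaves the e_g set evenly filled (or empty) — no strong Jahn–Teller driving force.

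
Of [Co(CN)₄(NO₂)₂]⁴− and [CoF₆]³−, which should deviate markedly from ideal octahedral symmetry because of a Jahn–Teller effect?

[Co(CN)₄(NO₂)₂]⁴−

[Co(CN)₄(NO₂)₂]⁴−: Each cyanide is −1; each nitro (N-bound nitrite) is −1; balancing the −4 overall charge requires Co(II). Group 9 minus oxidation state 2 gives a d⁷ configuration. Cyanide and nitro (N-bound nitrite) are strong-field ligands (high in the spectrochemical series) for a first-row metal, so the complex is low-spin. The t₂g⁶e_g¹ (low-spin) configuration has an unevenly filled e_g set; the Jahn–Teller theorem predicts a tetragonal distortion (typically axial elongation) to lift the degeneracy.
[CoF₆]³−: Each fluoride is −1; balancing the −3 overall charge requires Co(III). Co sits in group 9, so the d-electron count is 9 − 3 = 6. Fluoride is the one ligand weak enough to leave Co(III) high-spin — [CoF₆]³⁻ is the classic exception. The d⁶ configuration leaves the e_g set evenly filled (or empty) — no strong Jahn–Teller driving force.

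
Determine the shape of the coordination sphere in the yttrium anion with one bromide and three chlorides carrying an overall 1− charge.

tetrahedral

Each bromide is −1; each chloride is −1; balancing the −1 overall charge requires Y(III).
Group 3 minus oxidation state 3 gives a d⁰ configuration.
Coordination number: 4.
A d⁰ ion has no crystal-field stabilisation preference between square planar and tetrahedral, so four ligands adopt the sterically favoured tetrahedral geometry.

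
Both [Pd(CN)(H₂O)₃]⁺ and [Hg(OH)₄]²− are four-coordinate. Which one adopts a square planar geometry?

[Pd(CN)(H₂O)₃]⁺

For [Pd(CN)(H₂O)₃]⁺: Each cyanide is −1; water is neutral; balancing the +1 overall charge requires Pd(II). Palladium is a group-10 element; Pd(II) is therefore d⁸. A 4d d⁸ ion has a large crystal-field splitting; square planar leaves the high-energy d_{x²−y²} orbital empty and maximises CFSE. → square planar.
For [Hg(OH)₄]²−: Ligand charges: each hydroxide is −1. With an overall charge of −2 the mercury centre must be in the +2 oxidation state. Group 12 minus oxidation state 2 gives a d¹⁰ configuration. A d¹⁰ ion has no crystal-field stabilisation preference between square planar and tetrahedral, so four ligands adopt the sterically favoured tetrahedral geometry. → tetrahedral.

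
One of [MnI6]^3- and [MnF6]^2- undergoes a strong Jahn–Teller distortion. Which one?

[MnI6]^3-

[MnI6]^3-: Each iodide is −1; balancing the −3 overall charge requires Mn(III). Group 7 minus oxidation state 3 gives a d⁴ configuration. Iodide is a weak-field ligand for a first-row metal, so the complex is high-spin. The t₂g³e_g¹ (high-spin) configuration has an unevenly filled e_g set; the Jahn–Teller theorem predicts a tetragonal distortion (typically axial elongation) to lift the degeneracy.
[MnF6]^2-: Ligand charges: each fluoride is −1. With an overall charge of −2 the manganese centre must be in the +4 oxidation state. Group 7 minus oxidation state 4 gives a d³ configuration. The d³ configuration leaves the e_g set evenly filled (or empty) — no strong Jahn–Teller driving force.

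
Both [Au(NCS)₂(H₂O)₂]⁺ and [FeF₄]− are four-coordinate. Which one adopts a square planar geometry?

For [Au(NCS)₂(H₂O)₂]⁺: Each isothiocyanate is −1; water is neutral; balancing the +1 overall charge requires Au(III). Group 11 minus oxidation state 3 gives a d⁸ configuration. A 5d d⁸ ion has a large crystal-field splitting; square planar leaves the high-energy d_{x²−y²} orbital empty and maximises CFSE. → square planar.
For [FeF₄]−: Summing ligand charges against the −1 overall charge gives an oxidation state of +3 for iron. Fe sits in group 8, so the d-electron count is 8 − 3 = 5. A high-spin d⁵ ion has zero CFSE in either geometry, so four ligands adopt the sterically favoured tetrahedral geometry. → tetrahedral.

[Au(NCS)₂(H₂O)₂]⁺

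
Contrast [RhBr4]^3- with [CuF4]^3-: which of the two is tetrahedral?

[CuF4]^3-

For [RhBr4]^3-: Summing ligand charges against the −3 overall charge gives an oxidation state of +1 for rhodium. Group 9 minus oxidation state 1 gives a d⁸ configuration. A 4d d⁸ ion has a large crystal-field splitting; square planar leaves the high-energy d_{x²−y²} orbital empty and maximises CFSE. → square planar.
For [CuF4]^3-: Each fluoride is −1; balancing the −3 overall charge requires Cu(I). Cu sits in group 11, so the d-electron count is 11 − 1 = 10. A d¹⁰ ion has no crystal-field stabilisation preference between square planar and tetrahedral, so four ligands adopt the sterically favoured tetrahedral geometry. → tetrahedral.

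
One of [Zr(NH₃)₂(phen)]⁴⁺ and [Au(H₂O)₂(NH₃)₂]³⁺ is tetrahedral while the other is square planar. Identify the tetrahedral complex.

For [Zr(NH₃)₂(phen)]⁴⁺: Summing ligand charges against the +4 overall charge gives an oxidation state of +4 for zirconium. Zr sits in group 4, so the d-electron count is 4 − 4 = 0. A d⁰ ion has no crystal-field stabilisation preference between square planar and tetrahedral, so four ligands adopt the sterically favoured tetrahedral geometry. → tetrahedral.
For [Au(H₂O)₂(NH₃)₂]³⁺: Ligand charges: water is neutral; ammonia is neutral. With an overall charge of +3 the gold centre must be in the +3 oxidation state. Group 11 minus oxidation state 3 gives a d⁸ configuration. A 5d d⁸ ion has a large crystal-field splitting; square planar leaves the high-energy d_{x²−y²} orbital empty and maximises CFSE. → square planar.

[Zr(NH₃)₂(phen)]⁴⁺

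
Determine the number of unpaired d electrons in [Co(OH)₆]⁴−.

Each hydroxide is −1; balancing the −4 overall charge requires Co(II).
Cobalt is a group-9 element; Co(II) is therefore d⁷.
The spin state decides the count: Hydroxide is a weak-field ligand for a first-row metal, so the complex is high-spin.
An octahedral high-spin d⁷ ion is t₂g⁵e_g², giving 3 unpaired electrons.

3 unpaired electrons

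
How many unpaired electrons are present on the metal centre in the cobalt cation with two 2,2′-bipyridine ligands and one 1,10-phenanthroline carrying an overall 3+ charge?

Ligand charges: 2,2′-bipyridine is neutral; 1,10-phenanthroline is neutral. With an overall charge of +3 the cobalt centre must be in the +3 oxidation state.
Co sits in group 9, so the d-electron count is 9 − 3 = 6.
Counting donor atoms: 2×2,2′-bipyridine (bidentate) → 4 donors; 1×1,10-phenanthroline (bidentate) → 2 donors. Coordination number = 6.
The spin state decides the count: Co(III) has an exceptionally large octahedral splitting and is low-spin with essentially every ligand except fluoride.
An octahedral low-spin d⁶ ion is t₂g⁶e_g⁰, giving 0 unpaired electrons.

0 unpaired electrons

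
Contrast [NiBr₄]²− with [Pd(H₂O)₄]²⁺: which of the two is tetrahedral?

[NiBr₄]²−

For [NiBr₄]²−: Summing ligand charges against the −2 overall charge gives an oxidation state of +2 for nickel. Group 10 minus oxidation state 2 gives a d⁸ configuration. Bromide is a weak-field ligand. With weak-field ligands the CFSE gain from square planar is small, so a 3d d⁸ ion takes the sterically preferred tetrahedral geometry. → tetrahedral.
For [Pd(H₂O)₄]²⁺: Summing ligand charges against the +2 overall charge gives an oxidation state of +2 for palladium. Group 10 minus oxidation state 2 gives a d⁸ configuration. A 4d d⁸ ion has a large crystal-field splitting; square planar leaves the high-energy d_{x²−y²} orbital empty and maximises CFSE. → square planar.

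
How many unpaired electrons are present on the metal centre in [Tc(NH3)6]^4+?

Ammonia is neutral; balancing the +4 overall charge requires Tc(IV).
Technetium is a group-7 element; Tc(IV) is therefore d³.
In an octahedral field the d³ configuration is t₂g³e_g⁰ (only one arrangement possible), giving 3 unpaired electrons.

3 unpaired electrons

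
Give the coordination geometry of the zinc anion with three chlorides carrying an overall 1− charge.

Ligand charges: each chloride is −1. With an overall charge of −1 the zinc centre must be in the +2 oxidation state.
Zn sits in group 12, so the d-electron count is 12 − 2 = 10.
With 3 monodentate ligands the coordination number is 3.
Three ligands around a d¹⁰ centre minimise repulsion in a trigonal-planar arrangement.

trigonal planar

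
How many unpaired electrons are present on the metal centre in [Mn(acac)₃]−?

Each acetylacetonate is −1; balancing the −1 overall charge requires Mn(II).
Manganese is a group-7 element; Mn(II) is therefore d⁵.
Counting donor atoms: 3×acetylacetonate (bidentate) → 6 donors. Coordination number = 6.
The spin state decides the count: Acetylacetonate is a weak-field ligand for a first-row metal, so the complex is high-spin.
An octahedral high-spin d⁵ ion is t₂g³e_g², giving 5 unpaired electrons.

5 unpaired electrons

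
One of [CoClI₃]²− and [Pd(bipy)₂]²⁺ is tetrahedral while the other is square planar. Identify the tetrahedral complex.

For [CoClI₃]²−: Ligand charges: each chloride is −1; each iodide is −1. With an overall charge of −2 the cobalt centre must be in the +2 oxidation state. Co sits in group 9, so the d-electron count is 9 − 2 = 7. For a high-spin 3d d⁷ ion with weak-field ligands the small Δₜ gives little square-planar CFSE advantage, so four ligands adopt the sterically favoured tetrahedral geometry. → tetrahedral.
For [Pd(bipy)₂]²⁺: Summing ligand charges against the +2 overall charge gives an oxidation state of +2 for palladium. Palladium is a group-10 element; Pd(II) is therefore d⁸. A 4d d⁸ ion has a large crystal-field splitting; square planar leaves the high-energy d_{x²−y²} orbital empty and maximises CFSE. → square planar.

[CoClI₃]²−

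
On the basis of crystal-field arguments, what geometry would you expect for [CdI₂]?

Ligand charges: each iodide is −1. With an overall charge of 0 the cadmium centre must be in the +2 oxidation state.
Group 12 minus oxidation state 2 gives a d¹⁰ configuration.
Coordination number: 2.
A d¹⁰ ion with only two ligands adopts a linear arrangement (sp hybridisation; no CFSE preference).

linear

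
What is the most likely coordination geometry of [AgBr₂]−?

Ligand charges: each bromide is −1. With an overall charge of −1 the silver centre must be in the +1 oxidation state.
Group 11 minus oxidation state 1 gives a d¹⁰ configuration.
With 2 monodentate ligands the coordination number is 2.
A d¹⁰ ion with only two ligands adopts a linear arrangement (sp hybridisation; no CFSE preference).

linear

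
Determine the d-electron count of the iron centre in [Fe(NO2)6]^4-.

d⁶

Each nitro (N-bound nitrite) is −1; balancing the −4 overall charge requires Fe(II).
Fe sits in group 8, so the d-electron count is 8 − 2 = 6.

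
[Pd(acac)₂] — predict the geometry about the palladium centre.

square planar

Ligand charges: each acetylacetonate is −1. With an overall charge of 0 the palladium centre must be in the +2 oxidation state.
Pd sits in group 10, so the d-electron count is 10 − 2 = 8.
Counting donor atoms: 2×acetylacetonate (bidentate) → 4 donors. Coordination number = 4.
A 4d d⁸ ion has a large crystal-field splitting; square planar leaves the high-energy d_{x²−y²} orbital empty and maximises CFSE.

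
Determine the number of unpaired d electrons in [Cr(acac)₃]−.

4 unpaired electrons

Each acetylacetonate is −1; balancing the −1 overall charge requires Cr(II).
Chromium is a group-6 element; Cr(II) is therefore d⁴.
Counting donor atoms: 3×acetylacetonate (bidentate) → 6 donors. Coordination number = 6.
The spin state decides the count: Acetylacetonate is a weak-field ligand for a first-row metal, so the complex is high-spin.
An octahedral high-spin d⁴ ion is t₂g³e_g¹, giving 4 unpaired electrons.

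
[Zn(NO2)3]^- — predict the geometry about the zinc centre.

trigonal planar

Summing ligand charges against the −1 overall charge gives an oxidation state of +2 for zinc.
Group 12 minus oxidation state 2 gives a d¹⁰ configuration.
Coordination number: 3.
Three ligands around a d¹⁰ centre minimise repulsion in a trigonal-planar arrangement.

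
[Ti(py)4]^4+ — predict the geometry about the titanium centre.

tetrahedral

Pyridine is neutral; balancing the +4 overall charge requires Ti(IV).
Titanium is a group-4 element; Ti(IV) is therefore d⁰.
With 4 monodentate ligands the coordination number is 4.
A d⁰ ion has no crystal-field stabilisation preference between square planar and tetrahedral, so four ligands adopt the sterically favoured tetrahedral geometry.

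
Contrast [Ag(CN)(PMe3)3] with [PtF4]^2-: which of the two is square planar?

For [Ag(CN)(PMe3)3]: Summing ligand charges against the 0 overall charge gives an oxidation state of +1 for silver. Silver is a group-11 element; Ag(I) is therefore d¹⁰. A d¹⁰ ion has no crystal-field stabilisation preference between square planar and tetrahedral, so four ligands adopt the sterically favoured tetrahedral geometry. → tetrahedral.
For [PtF4]^2-: Summing ligand charges against the −2 overall charge gives an oxidation state of +2 for platinum. Pt sits in group 10, so the d-electron count is 10 − 2 = 8. A 5d d⁸ ion has a large crystal-field splitting; square planar leaves the high-energy d_{x²−y²} orbital empty and maximises CFSE. → square planar.

[PtF4]^2-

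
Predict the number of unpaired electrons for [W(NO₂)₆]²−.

Ligand charges: each nitro (N-bound nitrite) is −1. With an overall charge of −2 the tungsten centre must be in the +4 oxidation state.
Group 6 minus oxidation state 4 gives a d² configuration.
In an octahedral field the d² configuration is t₂g²e_g⁰ (only one arrangement possible), giving 2 unpaired electrons.

2 unpaired electrons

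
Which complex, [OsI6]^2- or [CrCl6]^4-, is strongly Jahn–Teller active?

[OsI6]^2-: Summing ligand charges against the −2 overall charge gives an oxidation state of +4 for osmium. Group 8 minus oxidation state 4 gives a d⁴ configuration. A 5d ion has a large Δₒ and is invariably low-spin. The d⁴ configuration leaves the e_g set evenly filled (or empty) — no strong Jahn–Teller driving force.
[CrCl6]^4-: Summing ligand charges against the −4 overall charge gives an oxidation state of +2 for chromium. Group 6 minus oxidation state 2 gives a d⁴ configuration. Chloride is a weak-field ligand for a first-row metal, so the complex is high-spin. The t₂g³e_g¹ (high-spin) configuration has an unevenly filled e_g set; the Jahn–Teller theorem predicts a tetragonal distortion (typically axial elongation) to lift the degeneracy.

[CrCl6]^4-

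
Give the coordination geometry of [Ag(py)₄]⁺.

tetrahedral

Summing ligand charges against the +1 overall charge gives an oxidation state of +1 for silver.
Silver is a group-11 element; Ag(I) is therefore d¹⁰.
Coordination number: 4.
A d¹⁰ ion has no crystal-field stabilisation preference between square planar and tetrahedral, so four ligands adopt the sterically favoured tetrahedral geometry.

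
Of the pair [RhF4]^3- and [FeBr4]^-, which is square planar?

For [RhF4]^3-: Each fluoride is −1; balancing the −3 overall charge requires Rh(I). Rh sits in group 9, so the d-electron count is 9 − 1 = 8. A 4d d⁸ ion has a large crystal-field splitting; square planar leaves the high-energy d_{x²−y²} orbital empty and maximises CFSE. → square planar.
For [FeBr4]^-: Summing ligand charges against the −1 overall charge gives an oxidation state of +3 for iron. Fe sits in group 8, so the d-electron count is 8 − 3 = 5. A high-spin d⁵ ion has zero CFSE in either geometry, so four ligands adopt the sterically favoured tetrahedral geometry. → tetrahedral.

[RhF4]^3-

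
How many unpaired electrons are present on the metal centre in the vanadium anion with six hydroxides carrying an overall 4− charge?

Summing ligand charges against the −4 overall charge gives an oxidation state of +2 for vanadium.
Vanadium is a group-5 element; V(II) is therefore d³.
In an octahedral field the d³ configuration is t₂g³e_g⁰ (only one arrangement possible), giving 3 unpaired electrons.

3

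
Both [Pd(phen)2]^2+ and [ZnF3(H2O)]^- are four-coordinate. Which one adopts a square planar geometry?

For [Pd(phen)2]^2+: Ligand charges: 1,10-phenanthroline is neutral. With an overall charge of +2 the palladium centre must be in the +2 oxidation state. Group 10 minus oxidation state 2 gives a d⁸ configuration. A 4d d⁸ ion has a large crystal-field splitting; square planar leaves the high-energy d_{x²−y²} orbital empty and maximises CFSE. → square planar.
For [ZnF3(H2O)]^-: Summing ligand charges against the −1 overall charge gives an oxidation state of +2 for zinc. Zn sits in group 12, so the d-electron count is 12 − 2 = 10. A d¹⁰ ion has no crystal-field stabilisation preference between square planar and tetrahedral, so four ligands adopt the sterically favoured tetrahedral geometry. → tetrahedral.

[Pd(phen)2]^2+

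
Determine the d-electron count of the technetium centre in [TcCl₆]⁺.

d0

Ligand charges: each chloride is −1. With an overall charge of +1 the technetium centre must be in the +7 oxidation state.
Technetium is a group-7 element; Tc(VII) is therefore d⁰.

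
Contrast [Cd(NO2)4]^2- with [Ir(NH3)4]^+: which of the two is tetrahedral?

[Cd(NO2)4]^2-

For [Cd(NO2)4]^2-: Each nitro (N-bound nitrite) is −1; balancing the −2 overall charge requires Cd(II). Cd sits in group 12, so the d-electron count is 12 − 2 = 10. A d¹⁰ ion has no crystal-field stabilisation preference between square planar and tetrahedral, so four ligands adopt the sterically favoured tetrahedral geometry. → tetrahedral.
For [Ir(NH3)4]^+: Ammonia is neutral; balancing the +1 overall charge requires Ir(I). Group 9 minus oxidation state 1 gives a d⁸ configuration. A 5d d⁸ ion has a large crystal-field splitting; square planar leaves the high-energy d_{x²−y²} orbital empty and maximises CFSE. → square planar.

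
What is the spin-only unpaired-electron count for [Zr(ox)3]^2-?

0 unpaired electrons

Ligand charges: each oxalate is −2. With an overall charge of −2 the zirconium centre must be in the +4 oxidation state.
Group 4 minus oxidation state 4 gives a d⁰ configuration.
Counting donor atoms: 3×oxalate (bidentate) → 6 donors. Coordination number = 6.
In an octahedral field the d⁰ configuration is t₂g⁰e_g⁰, giving 0 unpaired electrons.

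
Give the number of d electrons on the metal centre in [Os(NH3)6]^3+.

d⁵

Summing ligand charges against the +3 overall charge gives an oxidation state of +3 for osmium.
Os sits in group 8, so the d-electron count is 8 − 3 = 5.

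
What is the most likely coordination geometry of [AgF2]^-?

Each fluoride is −1; balancing the −1 overall charge requires Ag(I).
Group 11 minus oxidation state 1 gives a d¹⁰ configuration.
With 2 monodentate ligands the coordination number is 2.
A d¹⁰ ion with only two ligands adopts a linear arrangement (sp hybridisation; no CFSE preference).

linear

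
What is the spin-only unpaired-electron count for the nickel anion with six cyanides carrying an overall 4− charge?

2

Each cyanide is −1; balancing the −4 overall charge requires Ni(II).
Nickel is a group-10 element; Ni(II) is therefore d⁸.
In an octahedral field the d⁸ configuration is t₂g⁶e_g² (only one arrangement possible), giving 2 unpaired electrons.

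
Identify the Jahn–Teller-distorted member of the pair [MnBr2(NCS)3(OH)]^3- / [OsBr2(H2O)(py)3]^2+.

[MnBr2(NCS)3(OH)]^3-

[MnBr2(NCS)3(OH)]^3-: Ligand charges: each bromide is −1; each isothiocyanate is −1; each hydroxide is −1. With an overall charge of −3 the manganese centre must be in the +3 oxidation state. Mn sits in group 7, so the d-electron count is 7 − 3 = 4. Bromide, hydroxide, and isothiocyanate are weak-field ligands for a first-row metal, so the complex is high-spin. The t₂g³e_g¹ (high-spin) configuration has an unevenly filled e_g set; the Jahn–Teller theorem predicts a tetragonal distortion (typically axial elongation) to lift the degeneracy.
[OsBr2(H2O)(py)3]^2+: Each bromide is −1; water is neutral; pyridine is neutral; balancing the +2 overall charge requires Os(IV). Osmium is a group-8 element; Os(IV) is therefore d⁴. A 5d ion has a large Δₒ and is invariably low-spin. The d⁴ configuration leaves the e_g set evenly filled (or empty) — no strong Jahn–Teller driving force.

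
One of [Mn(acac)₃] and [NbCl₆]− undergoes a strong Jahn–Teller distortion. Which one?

[Mn(acac)₃]

[Mn(acac)₃]: Summing ligand charges against the 0 overall charge gives an oxidation state of +3 for manganese. Mn sits in group 7, so the d-electron count is 7 − 3 = 4. Acetylacetonate is a weak-field ligand for a first-row metal, so the complex is high-spin. The t₂g³e_g¹ (high-spin) configuration has an unevenly filled e_g set; the Jahn–Teller theorem predicts a tetragonal distortion (typically axial elongation) to lift the degeneracy.
[NbCl₆]−: Each chloride is −1; balancing the −1 overall charge requires Nb(V). Group 5 minus oxidation state 5 gives a d⁰ configuration. The d⁰ configuration leaves the e_g set evenly filled (or empty) — no strong Jahn–Teller driving force.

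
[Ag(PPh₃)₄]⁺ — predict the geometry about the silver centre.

tetrahedral

Ligand charges: triphenylphosphine is neutral. With an overall charge of +1 the silver centre must be in the +1 oxidation state.
Ag sits in group 11, so the d-electron count is 11 − 1 = 10.
Coordination number: 4.
A d¹⁰ ion has no crystal-field stabilisation preference between square planar and tetrahedral, so four ligands adopt the sterically favoured tetrahedral geometry.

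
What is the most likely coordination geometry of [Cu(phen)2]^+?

Summing ligand charges against the +1 overall charge gives an oxidation state of +1 for copper.
Group 11 minus oxidation state 1 gives a d¹⁰ configuration.
Counting donor atoms: 2×1,10-phenanthroline (bidentate) → 4 donors. Coordination number = 4.
A d¹⁰ ion has no crystal-field stabilisation preference between square planar and tetrahedral, so four ligands adopt the sterically favoured tetrahedral geometry.

tetrahedral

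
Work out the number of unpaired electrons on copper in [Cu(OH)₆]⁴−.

Summing ligand charges against the −4 overall charge gives an oxidation state of +2 for copper.
Copper is a group-11 element; Cu(II) is therefore d⁹.
In an octahedral field the d⁹ configuration is t₂g⁶e_g³ (only one arrangement possible), giving 1 unpaired electron.

1 unpaired electron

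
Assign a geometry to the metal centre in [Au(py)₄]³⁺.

square planar

Ligand charges: pyridine is neutral. With an overall charge of +3 the gold centre must be in the +3 oxidation state.
Gold is a group-11 element; Au(III) is therefore d⁸.
Coordination number: 4.
A 5d d⁸ ion has a large crystal-field splitting; square planar leaves the high-energy d_{x²−y²} orbital empty and maximises CFSE.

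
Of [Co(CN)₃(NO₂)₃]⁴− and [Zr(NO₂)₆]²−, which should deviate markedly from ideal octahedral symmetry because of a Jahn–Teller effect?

[Co(CN)₃(NO₂)₃]⁴−: Summing ligand charges against the −4 overall charge gives an oxidation state of +2 for cobalt. Co sits in group 9, so the d-electron count is 9 − 2 = 7. Cyanide and nitro (N-bound nitrite) are strong-field ligands (high in the spectrochemical series) for a first-row metal, so the complex is low-spin. The t₂g⁶e_g¹ (low-spin) configuration has an unevenly filled e_g set; the Jahn–Teller theorem predicts a tetragonal distortion (typically axial elongation) to lift the degeneracy.
[Zr(NO₂)₆]²−: Each nitro (N-bound nitrite) is −1; balancing the −2 overall charge requires Zr(IV). Group 4 minus oxidation state 4 gives a d⁰ configuration. The d⁰ configuration leaves the e_g set evenly filled (or empty) — no strong Jahn–Teller driving force.

[Co(CN)₃(NO₂)₃]⁴−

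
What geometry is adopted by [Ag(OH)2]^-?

linear

Summing ligand charges against the −1 overall charge gives an oxidation state of +1 for silver.
Group 11 minus oxidation state 1 gives a d¹⁰ configuration.
With 2 monodentate ligands the coordination number is 2.
A d¹⁰ ion with only two ligands adopts a linear arrangement (sp hybridisation; no CFSE preference).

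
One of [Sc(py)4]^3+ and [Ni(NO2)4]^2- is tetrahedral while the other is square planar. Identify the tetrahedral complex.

[Sc(py)4]^3+

For [Sc(py)4]^3+: Pyridine is neutral; balancing the +3 overall charge requires Sc(III). Group 3 minus oxidation state 3 gives a d⁰ configuration. A d⁰ ion has no crystal-field stabilisation preference between square planar and tetrahedral, so four ligands adopt the sterically favoured tetrahedral geometry. → tetrahedral.
For [Ni(NO2)4]^2-: Summing ligand charges against the −2 overall charge gives an oxidation state of +2 for nickel. Nickel is a group-10 element; Ni(II) is therefore d⁸. Nitro (N-bound nitrite) is a strong-field ligand (high in the spectrochemical series). A 3d d⁸ ion with strong-field ligands gains enough CFSE to favour square planar over tetrahedral. → square planar.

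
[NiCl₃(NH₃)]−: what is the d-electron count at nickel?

Summing ligand charges against the −1 overall charge gives an oxidation state of +2 for nickel.
Ni sits in group 10, so the d-electron count is 10 − 2 = 8.

d8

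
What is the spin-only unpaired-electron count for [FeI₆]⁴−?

4 unpaired electrons

Ligand charges: each iodide is −1. With an overall charge of −4 the iron centre must be in the +2 oxidation state.
Fe sits in group 8, so the d-electron count is 8 − 2 = 6.
The spin state decides the count: Iodide is a weak-field ligand for a first-row metal, so the complex is high-spin.
An octahedral high-spin d⁶ ion is t₂g⁴e_g², giving 4 unpaired electrons.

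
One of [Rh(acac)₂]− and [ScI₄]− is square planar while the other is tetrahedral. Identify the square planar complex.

For [Rh(acac)₂]−: Summing ligand charges against the −1 overall charge gives an oxidation state of +1 for rhodium. Rh sits in group 9, so the d-electron count is 9 − 1 = 8. A 4d d⁸ ion has a large crystal-field splitting; square planar leaves the high-energy d_{x²−y²} orbital empty and maximises CFSE. → square planar.
For [ScI₄]−: Each iodide is −1; balancing the −1 overall charge requires Sc(III). Group 3 minus oxidation state 3 gives a d⁰ configuration. A d⁰ ion has no crystal-field stabilisation preference between square planar and tetrahedral, so four ligands adopt the sterically favoured tetrahedral geometry. → tetrahedral.

[Rh(acac)₂]−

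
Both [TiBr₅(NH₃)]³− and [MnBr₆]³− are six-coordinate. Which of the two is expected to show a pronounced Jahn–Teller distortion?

[TiBr₅(NH₃)]³−: Each bromide is −1; ammonia is neutral; balancing the −3 overall charge requires Ti(II). Titanium is a group-4 element; Ti(II) is therefore d². The d² configuration leaves the e_g set evenly filled (or empty) — no strong Jahn–Teller driving force.
[MnBr₆]³−: Each bromide is −1; balancing the −3 overall charge requires Mn(III). Mn sits in group 7, so the d-electron count is 7 − 3 = 4. Bromide is a weak-field ligand for a first-row metal, so the complex is high-spin. The t₂g³e_g¹ (high-spin) configuration has an unevenly filled e_g set; the Jahn–Teller theorem predicts a tetragonal distortion (typically axial elongation) to lift the degeneracy.

[MnBr₆]³−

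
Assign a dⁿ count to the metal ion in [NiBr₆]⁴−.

Summing ligand charges against the −4 overall charge gives an oxidation state of +2 for nickel.
Ni sits in group 10, so the d-electron count is 10 − 2 = 8.

d⁸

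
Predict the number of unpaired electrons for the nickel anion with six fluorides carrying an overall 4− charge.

2

Summing ligand charges against the −4 overall charge gives an oxidation state of +2 for nickel.
Nickel is a group-10 element; Ni(II) is therefore d⁸.
In an octahedral field the d⁸ configuration is t₂g⁶e_g² (only one arrangement possible), giving 2 unpaired electrons.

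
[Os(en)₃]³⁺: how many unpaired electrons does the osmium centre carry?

Summing ligand charges against the +3 overall charge gives an oxidation state of +3 for osmium.
Os sits in group 8, so the d-electron count is 8 − 3 = 5.
Counting donor atoms: 3×ethylenediamine (bidentate) → 6 donors. Coordination number = 6.
The spin state decides the count: a 5d ion has a large Δₒ and is invariably low-spin.
An octahedral low-spin d⁵ ion is t₂g⁵e_g⁰, giving 1 unpaired electron.

1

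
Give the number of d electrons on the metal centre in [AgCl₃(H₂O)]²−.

Each chloride is −1; water is neutral; balancing the −2 overall charge requires Ag(I).
Ag sits in group 11, so the d-electron count is 11 − 1 = 10.

d¹⁰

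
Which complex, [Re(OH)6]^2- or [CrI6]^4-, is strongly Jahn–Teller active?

[CrI6]^4-

[Re(OH)6]^2-: Ligand charges: each hydroxide is −1. With an overall charge of −2 the rhenium centre must be in the +4 oxidation state. Group 7 minus oxidation state 4 gives a d³ configuration. The d³ configuration leaves the e_g set evenly filled (or empty) — no strong Jahn–Teller driving force.
[CrI6]^4-: Summing ligand charges against the −4 overall charge gives an oxidation state of +2 for chromium. Cr sits in group 6, so the d-electron count is 6 − 2 = 4. Iodide is a weak-field ligand for a first-row metal, so the complex is high-spin. The t₂g³e_g¹ (high-spin) configuration has an unevenly filled e_g set; the Jahn–Teller theorem predicts a tetragonal distortion (typically axial elongation) to lift the degeneracy.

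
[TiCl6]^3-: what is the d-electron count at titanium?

d1

Ligand charges: each chloride is −1. With an overall charge of −3 the titanium centre must be in the +3 oxidation state.
Titanium is a group-4 element; Ti(III) is therefore d¹.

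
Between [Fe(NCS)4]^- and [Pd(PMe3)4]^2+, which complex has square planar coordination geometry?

[Pd(PMe3)4]^2+

For [Fe(NCS)4]^-: Each isothiocyanate is −1; balancing the −1 overall charge requires Fe(III). Iron is a group-8 element; Fe(III) is therefore d⁵. A high-spin d⁵ ion has zero CFSE in either geometry, so four ligands adopt the sterically favoured tetrahedral geometry. → tetrahedral.
For [Pd(PMe3)4]^2+: Trimethylphosphine is neutral; balancing the +2 overall charge requires Pd(II). Pd sits in group 10, so the d-electron count is 10 − 2 = 8. A 4d d⁸ ion has a large crystal-field splitting; square planar leaves the high-energy d_{x²−y²} orbital empty and maximises CFSE. → square planar.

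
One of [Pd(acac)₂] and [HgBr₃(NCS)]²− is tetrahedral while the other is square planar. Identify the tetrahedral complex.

[HgBr₃(NCS)]²−

For [Pd(acac)₂]: Summing ligand charges against the 0 overall charge gives an oxidation state of +2 for palladium. Group 10 minus oxidation state 2 gives a d⁸ configuration. A 4d d⁸ ion has a large crystal-field splitting; square planar leaves the high-energy d_{x²−y²} orbital empty and maximises CFSE. → square planar.
For [HgBr₃(NCS)]²−: Ligand charges: each bromide is −1; each isothiocyanate is −1. With an overall charge of −2 the mercury centre must be in the +2 oxidation state. Group 12 minus oxidation state 2 gives a d¹⁰ configuration. A d¹⁰ ion has no crystal-field stabilisation preference between square planar and tetrahedral, so four ligands adopt the sterically favoured tetrahedral geometry. → tetrahedral.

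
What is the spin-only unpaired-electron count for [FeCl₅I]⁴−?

4 unpaired electrons

Each chloride is −1; each iodide is −1; balancing the −4 overall charge requires Fe(II).
Iron is a group-8 element; Fe(II) is therefore d⁶.
The spin state decides the count: Chloride and iodide are weak-field ligands for a first-row metal, so the complex is high-spin.
An octahedral high-spin d⁶ ion is t₂g⁴e_g², giving 4 unpaired electrons.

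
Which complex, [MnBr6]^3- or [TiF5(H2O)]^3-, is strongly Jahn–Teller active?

[MnBr6]^3-

[MnBr6]^3-: Ligand charges: each bromide is −1. With an overall charge of −3 the manganese centre must be in the +3 oxidation state. Group 7 minus oxidation state 3 gives a d⁴ configuration. Bromide is a weak-field ligand for a first-row metal, so the complex is high-spin. The t₂g³e_g¹ (high-spin) configuration has an unevenly filled e_g set; the Jahn–Teller theorem predicts a tetragonal distortion (typically axial elongation) to lift the degeneracy.
[TiF5(H2O)]^3-: Each fluoride is −1; water is neutral; balancing the −3 overall charge requires Ti(II). Titanium is a group-4 element; Ti(II) is therefore d². The d² configuration leaves the e_g set evenly filled (or empty) — no strong Jahn–Teller driving force.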